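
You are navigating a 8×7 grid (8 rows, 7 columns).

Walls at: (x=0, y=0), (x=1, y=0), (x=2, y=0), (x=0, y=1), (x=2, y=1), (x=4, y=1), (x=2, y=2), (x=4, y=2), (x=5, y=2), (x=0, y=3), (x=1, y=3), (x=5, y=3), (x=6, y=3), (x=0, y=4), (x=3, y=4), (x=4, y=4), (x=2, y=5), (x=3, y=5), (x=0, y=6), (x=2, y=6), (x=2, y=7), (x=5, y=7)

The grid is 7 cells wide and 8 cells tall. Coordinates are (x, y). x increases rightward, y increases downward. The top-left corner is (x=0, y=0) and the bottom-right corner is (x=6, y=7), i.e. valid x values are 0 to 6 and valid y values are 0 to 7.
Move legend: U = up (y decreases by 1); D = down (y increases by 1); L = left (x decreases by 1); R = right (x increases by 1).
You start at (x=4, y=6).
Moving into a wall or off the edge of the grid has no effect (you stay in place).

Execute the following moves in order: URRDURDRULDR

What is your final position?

Start: (x=4, y=6)
  U (up): (x=4, y=6) -> (x=4, y=5)
  R (right): (x=4, y=5) -> (x=5, y=5)
  R (right): (x=5, y=5) -> (x=6, y=5)
  D (down): (x=6, y=5) -> (x=6, y=6)
  U (up): (x=6, y=6) -> (x=6, y=5)
  R (right): blocked, stay at (x=6, y=5)
  D (down): (x=6, y=5) -> (x=6, y=6)
  R (right): blocked, stay at (x=6, y=6)
  U (up): (x=6, y=6) -> (x=6, y=5)
  L (left): (x=6, y=5) -> (x=5, y=5)
  D (down): (x=5, y=5) -> (x=5, y=6)
  R (right): (x=5, y=6) -> (x=6, y=6)
Final: (x=6, y=6)

Answer: Final position: (x=6, y=6)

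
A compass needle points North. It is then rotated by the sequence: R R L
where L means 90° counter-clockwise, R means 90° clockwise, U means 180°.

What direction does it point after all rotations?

Answer: Final heading: East

Derivation:
Start: North
  R (right (90° clockwise)) -> East
  R (right (90° clockwise)) -> South
  L (left (90° counter-clockwise)) -> East
Final: East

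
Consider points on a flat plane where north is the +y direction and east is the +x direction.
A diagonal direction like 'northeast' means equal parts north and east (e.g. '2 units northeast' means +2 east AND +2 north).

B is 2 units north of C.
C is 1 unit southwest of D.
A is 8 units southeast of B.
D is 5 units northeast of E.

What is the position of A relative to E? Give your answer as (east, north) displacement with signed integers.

Answer: A is at (east=12, north=-2) relative to E.

Derivation:
Place E at the origin (east=0, north=0).
  D is 5 units northeast of E: delta (east=+5, north=+5); D at (east=5, north=5).
  C is 1 unit southwest of D: delta (east=-1, north=-1); C at (east=4, north=4).
  B is 2 units north of C: delta (east=+0, north=+2); B at (east=4, north=6).
  A is 8 units southeast of B: delta (east=+8, north=-8); A at (east=12, north=-2).
Therefore A relative to E: (east=12, north=-2).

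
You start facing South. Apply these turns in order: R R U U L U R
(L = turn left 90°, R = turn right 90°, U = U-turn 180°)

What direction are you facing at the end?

Answer: Final heading: South

Derivation:
Start: South
  R (right (90° clockwise)) -> West
  R (right (90° clockwise)) -> North
  U (U-turn (180°)) -> South
  U (U-turn (180°)) -> North
  L (left (90° counter-clockwise)) -> West
  U (U-turn (180°)) -> East
  R (right (90° clockwise)) -> South
Final: South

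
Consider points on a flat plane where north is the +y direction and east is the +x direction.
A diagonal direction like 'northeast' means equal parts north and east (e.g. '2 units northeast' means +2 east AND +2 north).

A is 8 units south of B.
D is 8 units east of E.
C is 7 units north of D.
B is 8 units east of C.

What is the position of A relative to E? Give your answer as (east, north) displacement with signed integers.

Place E at the origin (east=0, north=0).
  D is 8 units east of E: delta (east=+8, north=+0); D at (east=8, north=0).
  C is 7 units north of D: delta (east=+0, north=+7); C at (east=8, north=7).
  B is 8 units east of C: delta (east=+8, north=+0); B at (east=16, north=7).
  A is 8 units south of B: delta (east=+0, north=-8); A at (east=16, north=-1).
Therefore A relative to E: (east=16, north=-1).

Answer: A is at (east=16, north=-1) relative to E.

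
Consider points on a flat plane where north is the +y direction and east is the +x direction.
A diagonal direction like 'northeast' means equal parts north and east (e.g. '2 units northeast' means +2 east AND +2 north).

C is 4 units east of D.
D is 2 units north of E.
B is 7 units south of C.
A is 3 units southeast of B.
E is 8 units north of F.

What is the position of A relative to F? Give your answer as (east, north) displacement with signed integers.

Place F at the origin (east=0, north=0).
  E is 8 units north of F: delta (east=+0, north=+8); E at (east=0, north=8).
  D is 2 units north of E: delta (east=+0, north=+2); D at (east=0, north=10).
  C is 4 units east of D: delta (east=+4, north=+0); C at (east=4, north=10).
  B is 7 units south of C: delta (east=+0, north=-7); B at (east=4, north=3).
  A is 3 units southeast of B: delta (east=+3, north=-3); A at (east=7, north=0).
Therefore A relative to F: (east=7, north=0).

Answer: A is at (east=7, north=0) relative to F.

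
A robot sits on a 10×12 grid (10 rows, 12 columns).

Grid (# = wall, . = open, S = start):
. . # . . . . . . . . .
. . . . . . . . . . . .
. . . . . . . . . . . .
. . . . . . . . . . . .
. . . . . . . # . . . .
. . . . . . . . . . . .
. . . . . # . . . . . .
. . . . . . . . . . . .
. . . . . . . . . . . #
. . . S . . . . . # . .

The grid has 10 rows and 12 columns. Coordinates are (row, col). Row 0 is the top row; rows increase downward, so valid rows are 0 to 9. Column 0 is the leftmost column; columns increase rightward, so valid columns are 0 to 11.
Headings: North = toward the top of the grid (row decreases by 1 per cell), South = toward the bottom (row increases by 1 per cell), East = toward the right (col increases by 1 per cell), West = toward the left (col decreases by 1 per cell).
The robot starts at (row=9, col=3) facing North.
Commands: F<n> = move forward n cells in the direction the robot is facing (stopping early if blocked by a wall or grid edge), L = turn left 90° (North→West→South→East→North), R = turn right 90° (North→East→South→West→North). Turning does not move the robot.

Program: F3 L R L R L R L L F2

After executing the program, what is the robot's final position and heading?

Start: (row=9, col=3), facing North
  F3: move forward 3, now at (row=6, col=3)
  L: turn left, now facing West
  R: turn right, now facing North
  L: turn left, now facing West
  R: turn right, now facing North
  L: turn left, now facing West
  R: turn right, now facing North
  L: turn left, now facing West
  L: turn left, now facing South
  F2: move forward 2, now at (row=8, col=3)
Final: (row=8, col=3), facing South

Answer: Final position: (row=8, col=3), facing South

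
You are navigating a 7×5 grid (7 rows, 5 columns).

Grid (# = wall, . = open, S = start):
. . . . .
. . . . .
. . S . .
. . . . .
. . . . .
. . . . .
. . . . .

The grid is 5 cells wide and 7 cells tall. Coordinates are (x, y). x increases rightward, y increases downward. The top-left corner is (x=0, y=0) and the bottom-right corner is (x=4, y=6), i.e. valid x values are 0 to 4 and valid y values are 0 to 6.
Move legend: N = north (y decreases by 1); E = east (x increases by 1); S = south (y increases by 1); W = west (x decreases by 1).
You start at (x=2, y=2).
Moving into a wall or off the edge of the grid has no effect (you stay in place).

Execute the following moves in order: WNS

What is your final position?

Start: (x=2, y=2)
  W (west): (x=2, y=2) -> (x=1, y=2)
  N (north): (x=1, y=2) -> (x=1, y=1)
  S (south): (x=1, y=1) -> (x=1, y=2)
Final: (x=1, y=2)

Answer: Final position: (x=1, y=2)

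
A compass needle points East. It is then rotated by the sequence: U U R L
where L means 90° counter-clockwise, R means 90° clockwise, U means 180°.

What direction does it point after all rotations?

Start: East
  U (U-turn (180°)) -> West
  U (U-turn (180°)) -> East
  R (right (90° clockwise)) -> South
  L (left (90° counter-clockwise)) -> East
Final: East

Answer: Final heading: East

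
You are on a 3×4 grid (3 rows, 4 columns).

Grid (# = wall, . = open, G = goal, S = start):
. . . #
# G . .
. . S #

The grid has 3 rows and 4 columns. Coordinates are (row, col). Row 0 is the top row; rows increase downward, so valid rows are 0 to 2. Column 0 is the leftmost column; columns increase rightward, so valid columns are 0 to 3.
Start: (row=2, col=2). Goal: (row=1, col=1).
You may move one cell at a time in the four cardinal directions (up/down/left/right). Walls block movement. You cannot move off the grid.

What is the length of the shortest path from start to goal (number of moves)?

Answer: Shortest path length: 2

Derivation:
BFS from (row=2, col=2) until reaching (row=1, col=1):
  Distance 0: (row=2, col=2)
  Distance 1: (row=1, col=2), (row=2, col=1)
  Distance 2: (row=0, col=2), (row=1, col=1), (row=1, col=3), (row=2, col=0)  <- goal reached here
One shortest path (2 moves): (row=2, col=2) -> (row=2, col=1) -> (row=1, col=1)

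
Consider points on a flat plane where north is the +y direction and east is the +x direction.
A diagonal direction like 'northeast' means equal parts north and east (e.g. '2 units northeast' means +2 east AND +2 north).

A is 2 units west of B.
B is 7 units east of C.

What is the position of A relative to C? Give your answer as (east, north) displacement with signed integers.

Place C at the origin (east=0, north=0).
  B is 7 units east of C: delta (east=+7, north=+0); B at (east=7, north=0).
  A is 2 units west of B: delta (east=-2, north=+0); A at (east=5, north=0).
Therefore A relative to C: (east=5, north=0).

Answer: A is at (east=5, north=0) relative to C.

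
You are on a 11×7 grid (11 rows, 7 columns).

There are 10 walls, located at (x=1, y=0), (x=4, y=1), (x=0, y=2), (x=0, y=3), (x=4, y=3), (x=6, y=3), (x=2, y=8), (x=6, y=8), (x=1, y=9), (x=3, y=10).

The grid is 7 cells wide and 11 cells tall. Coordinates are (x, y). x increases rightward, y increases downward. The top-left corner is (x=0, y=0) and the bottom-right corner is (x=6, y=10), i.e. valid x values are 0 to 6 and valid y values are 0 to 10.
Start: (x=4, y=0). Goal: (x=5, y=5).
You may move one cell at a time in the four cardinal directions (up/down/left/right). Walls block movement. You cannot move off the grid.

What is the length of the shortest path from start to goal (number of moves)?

BFS from (x=4, y=0) until reaching (x=5, y=5):
  Distance 0: (x=4, y=0)
  Distance 1: (x=3, y=0), (x=5, y=0)
  Distance 2: (x=2, y=0), (x=6, y=0), (x=3, y=1), (x=5, y=1)
  Distance 3: (x=2, y=1), (x=6, y=1), (x=3, y=2), (x=5, y=2)
  Distance 4: (x=1, y=1), (x=2, y=2), (x=4, y=2), (x=6, y=2), (x=3, y=3), (x=5, y=3)
  Distance 5: (x=0, y=1), (x=1, y=2), (x=2, y=3), (x=3, y=4), (x=5, y=4)
  Distance 6: (x=0, y=0), (x=1, y=3), (x=2, y=4), (x=4, y=4), (x=6, y=4), (x=3, y=5), (x=5, y=5)  <- goal reached here
One shortest path (6 moves): (x=4, y=0) -> (x=5, y=0) -> (x=5, y=1) -> (x=5, y=2) -> (x=5, y=3) -> (x=5, y=4) -> (x=5, y=5)

Answer: Shortest path length: 6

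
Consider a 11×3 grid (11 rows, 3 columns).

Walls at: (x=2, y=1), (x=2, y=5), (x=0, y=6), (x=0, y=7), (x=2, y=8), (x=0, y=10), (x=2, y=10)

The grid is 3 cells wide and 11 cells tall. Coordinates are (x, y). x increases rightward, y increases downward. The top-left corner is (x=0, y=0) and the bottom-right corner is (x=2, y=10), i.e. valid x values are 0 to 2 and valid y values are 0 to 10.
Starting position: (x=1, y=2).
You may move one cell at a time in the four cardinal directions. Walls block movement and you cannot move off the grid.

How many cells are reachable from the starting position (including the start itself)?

BFS flood-fill from (x=1, y=2):
  Distance 0: (x=1, y=2)
  Distance 1: (x=1, y=1), (x=0, y=2), (x=2, y=2), (x=1, y=3)
  Distance 2: (x=1, y=0), (x=0, y=1), (x=0, y=3), (x=2, y=3), (x=1, y=4)
  Distance 3: (x=0, y=0), (x=2, y=0), (x=0, y=4), (x=2, y=4), (x=1, y=5)
  Distance 4: (x=0, y=5), (x=1, y=6)
  Distance 5: (x=2, y=6), (x=1, y=7)
  Distance 6: (x=2, y=7), (x=1, y=8)
  Distance 7: (x=0, y=8), (x=1, y=9)
  Distance 8: (x=0, y=9), (x=2, y=9), (x=1, y=10)
Total reachable: 26 (grid has 26 open cells total)

Answer: Reachable cells: 26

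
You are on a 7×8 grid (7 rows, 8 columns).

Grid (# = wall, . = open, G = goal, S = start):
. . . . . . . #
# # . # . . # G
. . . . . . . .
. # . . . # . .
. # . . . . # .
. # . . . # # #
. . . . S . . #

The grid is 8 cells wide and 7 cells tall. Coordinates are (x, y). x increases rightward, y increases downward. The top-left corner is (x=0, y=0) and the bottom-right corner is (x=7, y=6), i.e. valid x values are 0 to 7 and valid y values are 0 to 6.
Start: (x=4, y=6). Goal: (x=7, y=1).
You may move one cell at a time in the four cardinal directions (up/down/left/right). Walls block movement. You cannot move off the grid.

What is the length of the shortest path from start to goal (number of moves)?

BFS from (x=4, y=6) until reaching (x=7, y=1):
  Distance 0: (x=4, y=6)
  Distance 1: (x=4, y=5), (x=3, y=6), (x=5, y=6)
  Distance 2: (x=4, y=4), (x=3, y=5), (x=2, y=6), (x=6, y=6)
  Distance 3: (x=4, y=3), (x=3, y=4), (x=5, y=4), (x=2, y=5), (x=1, y=6)
  Distance 4: (x=4, y=2), (x=3, y=3), (x=2, y=4), (x=0, y=6)
  Distance 5: (x=4, y=1), (x=3, y=2), (x=5, y=2), (x=2, y=3), (x=0, y=5)
  Distance 6: (x=4, y=0), (x=5, y=1), (x=2, y=2), (x=6, y=2), (x=0, y=4)
  Distance 7: (x=3, y=0), (x=5, y=0), (x=2, y=1), (x=1, y=2), (x=7, y=2), (x=0, y=3), (x=6, y=3)
  Distance 8: (x=2, y=0), (x=6, y=0), (x=7, y=1), (x=0, y=2), (x=7, y=3)  <- goal reached here
One shortest path (8 moves): (x=4, y=6) -> (x=4, y=5) -> (x=4, y=4) -> (x=4, y=3) -> (x=4, y=2) -> (x=5, y=2) -> (x=6, y=2) -> (x=7, y=2) -> (x=7, y=1)

Answer: Shortest path length: 8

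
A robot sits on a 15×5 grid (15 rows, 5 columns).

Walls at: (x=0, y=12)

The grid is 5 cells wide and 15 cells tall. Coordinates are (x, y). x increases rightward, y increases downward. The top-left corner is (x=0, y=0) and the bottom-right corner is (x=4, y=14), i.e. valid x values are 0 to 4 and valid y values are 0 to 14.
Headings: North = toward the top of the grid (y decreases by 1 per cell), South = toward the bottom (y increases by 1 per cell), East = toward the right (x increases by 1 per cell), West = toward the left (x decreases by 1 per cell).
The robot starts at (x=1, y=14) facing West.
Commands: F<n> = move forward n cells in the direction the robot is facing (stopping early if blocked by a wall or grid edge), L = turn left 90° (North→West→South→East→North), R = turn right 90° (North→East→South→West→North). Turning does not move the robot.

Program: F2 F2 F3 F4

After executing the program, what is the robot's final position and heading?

Answer: Final position: (x=0, y=14), facing West

Derivation:
Start: (x=1, y=14), facing West
  F2: move forward 1/2 (blocked), now at (x=0, y=14)
  F2: move forward 0/2 (blocked), now at (x=0, y=14)
  F3: move forward 0/3 (blocked), now at (x=0, y=14)
  F4: move forward 0/4 (blocked), now at (x=0, y=14)
Final: (x=0, y=14), facing West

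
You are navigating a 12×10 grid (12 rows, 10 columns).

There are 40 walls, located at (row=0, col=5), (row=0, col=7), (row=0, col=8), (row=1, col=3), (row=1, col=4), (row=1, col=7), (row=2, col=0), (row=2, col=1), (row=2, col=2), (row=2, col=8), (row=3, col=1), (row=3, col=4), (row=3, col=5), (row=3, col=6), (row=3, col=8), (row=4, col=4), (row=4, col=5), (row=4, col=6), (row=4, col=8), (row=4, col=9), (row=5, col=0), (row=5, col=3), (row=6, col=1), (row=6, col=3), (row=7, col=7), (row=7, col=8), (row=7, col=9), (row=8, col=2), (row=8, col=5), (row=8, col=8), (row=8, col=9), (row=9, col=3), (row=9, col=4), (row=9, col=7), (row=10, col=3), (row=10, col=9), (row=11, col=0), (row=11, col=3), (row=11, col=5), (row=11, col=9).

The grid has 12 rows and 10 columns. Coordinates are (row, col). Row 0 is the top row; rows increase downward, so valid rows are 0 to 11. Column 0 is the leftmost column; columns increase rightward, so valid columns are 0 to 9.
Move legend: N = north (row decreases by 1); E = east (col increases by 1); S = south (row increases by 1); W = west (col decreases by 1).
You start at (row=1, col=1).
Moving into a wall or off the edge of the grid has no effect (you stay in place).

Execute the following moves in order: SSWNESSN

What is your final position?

Start: (row=1, col=1)
  S (south): blocked, stay at (row=1, col=1)
  S (south): blocked, stay at (row=1, col=1)
  W (west): (row=1, col=1) -> (row=1, col=0)
  N (north): (row=1, col=0) -> (row=0, col=0)
  E (east): (row=0, col=0) -> (row=0, col=1)
  S (south): (row=0, col=1) -> (row=1, col=1)
  S (south): blocked, stay at (row=1, col=1)
  N (north): (row=1, col=1) -> (row=0, col=1)
Final: (row=0, col=1)

Answer: Final position: (row=0, col=1)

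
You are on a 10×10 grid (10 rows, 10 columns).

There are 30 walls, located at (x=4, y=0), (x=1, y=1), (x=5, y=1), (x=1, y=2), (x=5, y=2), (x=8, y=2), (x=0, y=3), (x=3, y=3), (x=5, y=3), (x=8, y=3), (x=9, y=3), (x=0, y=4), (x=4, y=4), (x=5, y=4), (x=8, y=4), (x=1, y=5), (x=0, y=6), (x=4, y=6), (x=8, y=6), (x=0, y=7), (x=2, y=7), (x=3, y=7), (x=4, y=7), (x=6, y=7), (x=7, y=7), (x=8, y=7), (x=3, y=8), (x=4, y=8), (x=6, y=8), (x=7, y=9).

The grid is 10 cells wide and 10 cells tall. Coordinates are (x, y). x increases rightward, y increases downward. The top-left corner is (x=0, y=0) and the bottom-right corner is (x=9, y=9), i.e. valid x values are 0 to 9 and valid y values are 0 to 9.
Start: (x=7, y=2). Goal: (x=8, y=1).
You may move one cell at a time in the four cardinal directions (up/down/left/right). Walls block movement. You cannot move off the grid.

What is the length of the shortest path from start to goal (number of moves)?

BFS from (x=7, y=2) until reaching (x=8, y=1):
  Distance 0: (x=7, y=2)
  Distance 1: (x=7, y=1), (x=6, y=2), (x=7, y=3)
  Distance 2: (x=7, y=0), (x=6, y=1), (x=8, y=1), (x=6, y=3), (x=7, y=4)  <- goal reached here
One shortest path (2 moves): (x=7, y=2) -> (x=7, y=1) -> (x=8, y=1)

Answer: Shortest path length: 2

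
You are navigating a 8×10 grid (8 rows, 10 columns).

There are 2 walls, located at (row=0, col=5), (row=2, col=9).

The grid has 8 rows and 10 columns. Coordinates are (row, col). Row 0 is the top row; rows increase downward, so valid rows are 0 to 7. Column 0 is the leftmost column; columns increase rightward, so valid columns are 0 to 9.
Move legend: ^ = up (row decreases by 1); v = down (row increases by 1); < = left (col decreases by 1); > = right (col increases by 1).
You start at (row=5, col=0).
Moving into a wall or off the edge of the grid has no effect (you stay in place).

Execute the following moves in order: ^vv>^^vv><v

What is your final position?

Start: (row=5, col=0)
  ^ (up): (row=5, col=0) -> (row=4, col=0)
  v (down): (row=4, col=0) -> (row=5, col=0)
  v (down): (row=5, col=0) -> (row=6, col=0)
  > (right): (row=6, col=0) -> (row=6, col=1)
  ^ (up): (row=6, col=1) -> (row=5, col=1)
  ^ (up): (row=5, col=1) -> (row=4, col=1)
  v (down): (row=4, col=1) -> (row=5, col=1)
  v (down): (row=5, col=1) -> (row=6, col=1)
  > (right): (row=6, col=1) -> (row=6, col=2)
  < (left): (row=6, col=2) -> (row=6, col=1)
  v (down): (row=6, col=1) -> (row=7, col=1)
Final: (row=7, col=1)

Answer: Final position: (row=7, col=1)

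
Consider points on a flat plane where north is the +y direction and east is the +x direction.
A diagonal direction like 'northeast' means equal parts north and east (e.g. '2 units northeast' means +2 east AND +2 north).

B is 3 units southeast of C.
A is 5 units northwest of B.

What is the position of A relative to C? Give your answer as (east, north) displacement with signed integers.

Place C at the origin (east=0, north=0).
  B is 3 units southeast of C: delta (east=+3, north=-3); B at (east=3, north=-3).
  A is 5 units northwest of B: delta (east=-5, north=+5); A at (east=-2, north=2).
Therefore A relative to C: (east=-2, north=2).

Answer: A is at (east=-2, north=2) relative to C.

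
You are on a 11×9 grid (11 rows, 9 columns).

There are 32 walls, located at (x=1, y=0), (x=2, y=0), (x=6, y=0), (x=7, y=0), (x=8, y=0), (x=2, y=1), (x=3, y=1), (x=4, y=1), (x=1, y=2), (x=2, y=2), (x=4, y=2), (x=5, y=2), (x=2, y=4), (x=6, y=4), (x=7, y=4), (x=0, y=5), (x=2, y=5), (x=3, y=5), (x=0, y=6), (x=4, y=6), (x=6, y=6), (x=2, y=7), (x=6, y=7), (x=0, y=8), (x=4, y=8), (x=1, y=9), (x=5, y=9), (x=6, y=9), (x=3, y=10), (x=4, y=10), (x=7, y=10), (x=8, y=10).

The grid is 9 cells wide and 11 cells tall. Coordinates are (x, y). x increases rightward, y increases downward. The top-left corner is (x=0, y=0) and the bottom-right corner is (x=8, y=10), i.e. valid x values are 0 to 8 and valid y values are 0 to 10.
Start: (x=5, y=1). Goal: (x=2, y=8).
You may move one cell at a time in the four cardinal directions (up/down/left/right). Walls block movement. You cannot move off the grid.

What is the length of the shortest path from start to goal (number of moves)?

BFS from (x=5, y=1) until reaching (x=2, y=8):
  Distance 0: (x=5, y=1)
  Distance 1: (x=5, y=0), (x=6, y=1)
  Distance 2: (x=4, y=0), (x=7, y=1), (x=6, y=2)
  Distance 3: (x=3, y=0), (x=8, y=1), (x=7, y=2), (x=6, y=3)
  Distance 4: (x=8, y=2), (x=5, y=3), (x=7, y=3)
  Distance 5: (x=4, y=3), (x=8, y=3), (x=5, y=4)
  Distance 6: (x=3, y=3), (x=4, y=4), (x=8, y=4), (x=5, y=5)
  Distance 7: (x=3, y=2), (x=2, y=3), (x=3, y=4), (x=4, y=5), (x=6, y=5), (x=8, y=5), (x=5, y=6)
  Distance 8: (x=1, y=3), (x=7, y=5), (x=8, y=6), (x=5, y=7)
  Distance 9: (x=0, y=3), (x=1, y=4), (x=7, y=6), (x=4, y=7), (x=8, y=7), (x=5, y=8)
  Distance 10: (x=0, y=2), (x=0, y=4), (x=1, y=5), (x=3, y=7), (x=7, y=7), (x=6, y=8), (x=8, y=8)
  Distance 11: (x=0, y=1), (x=1, y=6), (x=3, y=6), (x=3, y=8), (x=7, y=8), (x=8, y=9)
  Distance 12: (x=0, y=0), (x=1, y=1), (x=2, y=6), (x=1, y=7), (x=2, y=8), (x=3, y=9), (x=7, y=9)  <- goal reached here
One shortest path (12 moves): (x=5, y=1) -> (x=6, y=1) -> (x=6, y=2) -> (x=6, y=3) -> (x=5, y=3) -> (x=5, y=4) -> (x=5, y=5) -> (x=5, y=6) -> (x=5, y=7) -> (x=4, y=7) -> (x=3, y=7) -> (x=3, y=8) -> (x=2, y=8)

Answer: Shortest path length: 12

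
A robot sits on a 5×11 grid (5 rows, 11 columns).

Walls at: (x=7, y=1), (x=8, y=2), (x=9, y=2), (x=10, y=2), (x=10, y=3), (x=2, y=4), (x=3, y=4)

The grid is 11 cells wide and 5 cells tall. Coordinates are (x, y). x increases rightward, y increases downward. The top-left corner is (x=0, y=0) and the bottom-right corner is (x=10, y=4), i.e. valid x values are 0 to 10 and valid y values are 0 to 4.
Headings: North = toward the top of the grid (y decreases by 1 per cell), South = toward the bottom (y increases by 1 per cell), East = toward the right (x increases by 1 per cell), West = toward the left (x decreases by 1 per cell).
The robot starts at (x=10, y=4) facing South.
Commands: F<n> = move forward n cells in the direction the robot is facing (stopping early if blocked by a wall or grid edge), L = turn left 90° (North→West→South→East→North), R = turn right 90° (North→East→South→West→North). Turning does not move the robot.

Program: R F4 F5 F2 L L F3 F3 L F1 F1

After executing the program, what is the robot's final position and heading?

Start: (x=10, y=4), facing South
  R: turn right, now facing West
  F4: move forward 4, now at (x=6, y=4)
  F5: move forward 2/5 (blocked), now at (x=4, y=4)
  F2: move forward 0/2 (blocked), now at (x=4, y=4)
  L: turn left, now facing South
  L: turn left, now facing East
  F3: move forward 3, now at (x=7, y=4)
  F3: move forward 3, now at (x=10, y=4)
  L: turn left, now facing North
  F1: move forward 0/1 (blocked), now at (x=10, y=4)
  F1: move forward 0/1 (blocked), now at (x=10, y=4)
Final: (x=10, y=4), facing North

Answer: Final position: (x=10, y=4), facing North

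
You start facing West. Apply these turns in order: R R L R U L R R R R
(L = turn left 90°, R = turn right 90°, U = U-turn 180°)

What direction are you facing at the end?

Answer: Final heading: South

Derivation:
Start: West
  R (right (90° clockwise)) -> North
  R (right (90° clockwise)) -> East
  L (left (90° counter-clockwise)) -> North
  R (right (90° clockwise)) -> East
  U (U-turn (180°)) -> West
  L (left (90° counter-clockwise)) -> South
  R (right (90° clockwise)) -> West
  R (right (90° clockwise)) -> North
  R (right (90° clockwise)) -> East
  R (right (90° clockwise)) -> South
Final: South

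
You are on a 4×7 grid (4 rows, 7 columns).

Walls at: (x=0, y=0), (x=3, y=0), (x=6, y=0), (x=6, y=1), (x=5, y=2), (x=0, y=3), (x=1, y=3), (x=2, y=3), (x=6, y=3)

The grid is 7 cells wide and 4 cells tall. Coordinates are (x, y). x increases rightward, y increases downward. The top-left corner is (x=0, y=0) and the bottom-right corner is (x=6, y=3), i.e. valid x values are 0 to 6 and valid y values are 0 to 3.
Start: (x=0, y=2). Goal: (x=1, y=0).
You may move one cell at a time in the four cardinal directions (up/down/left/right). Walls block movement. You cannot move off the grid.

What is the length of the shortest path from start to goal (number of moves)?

Answer: Shortest path length: 3

Derivation:
BFS from (x=0, y=2) until reaching (x=1, y=0):
  Distance 0: (x=0, y=2)
  Distance 1: (x=0, y=1), (x=1, y=2)
  Distance 2: (x=1, y=1), (x=2, y=2)
  Distance 3: (x=1, y=0), (x=2, y=1), (x=3, y=2)  <- goal reached here
One shortest path (3 moves): (x=0, y=2) -> (x=1, y=2) -> (x=1, y=1) -> (x=1, y=0)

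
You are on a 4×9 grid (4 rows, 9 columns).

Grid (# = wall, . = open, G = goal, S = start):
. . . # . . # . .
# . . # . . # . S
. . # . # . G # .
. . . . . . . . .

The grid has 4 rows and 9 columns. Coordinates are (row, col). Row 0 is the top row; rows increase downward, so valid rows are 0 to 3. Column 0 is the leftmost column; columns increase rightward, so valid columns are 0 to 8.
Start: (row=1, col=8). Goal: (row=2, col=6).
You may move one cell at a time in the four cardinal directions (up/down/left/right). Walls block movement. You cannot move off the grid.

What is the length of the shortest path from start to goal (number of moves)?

BFS from (row=1, col=8) until reaching (row=2, col=6):
  Distance 0: (row=1, col=8)
  Distance 1: (row=0, col=8), (row=1, col=7), (row=2, col=8)
  Distance 2: (row=0, col=7), (row=3, col=8)
  Distance 3: (row=3, col=7)
  Distance 4: (row=3, col=6)
  Distance 5: (row=2, col=6), (row=3, col=5)  <- goal reached here
One shortest path (5 moves): (row=1, col=8) -> (row=2, col=8) -> (row=3, col=8) -> (row=3, col=7) -> (row=3, col=6) -> (row=2, col=6)

Answer: Shortest path length: 5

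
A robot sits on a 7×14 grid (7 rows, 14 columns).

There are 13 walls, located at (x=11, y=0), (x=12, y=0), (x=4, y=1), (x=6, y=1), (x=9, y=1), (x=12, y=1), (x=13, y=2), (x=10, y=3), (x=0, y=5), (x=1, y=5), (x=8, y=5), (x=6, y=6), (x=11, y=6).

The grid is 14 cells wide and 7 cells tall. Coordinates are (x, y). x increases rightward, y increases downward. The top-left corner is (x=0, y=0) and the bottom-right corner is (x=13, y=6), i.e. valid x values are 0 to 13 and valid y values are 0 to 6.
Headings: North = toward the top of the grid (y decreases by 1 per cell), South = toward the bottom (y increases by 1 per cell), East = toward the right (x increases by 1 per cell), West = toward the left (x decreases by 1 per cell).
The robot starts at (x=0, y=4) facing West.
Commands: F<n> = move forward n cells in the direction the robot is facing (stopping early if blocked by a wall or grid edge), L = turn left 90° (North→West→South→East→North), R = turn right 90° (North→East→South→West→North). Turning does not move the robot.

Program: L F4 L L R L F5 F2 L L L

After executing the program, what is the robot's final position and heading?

Start: (x=0, y=4), facing West
  L: turn left, now facing South
  F4: move forward 0/4 (blocked), now at (x=0, y=4)
  L: turn left, now facing East
  L: turn left, now facing North
  R: turn right, now facing East
  L: turn left, now facing North
  F5: move forward 4/5 (blocked), now at (x=0, y=0)
  F2: move forward 0/2 (blocked), now at (x=0, y=0)
  L: turn left, now facing West
  L: turn left, now facing South
  L: turn left, now facing East
Final: (x=0, y=0), facing East

Answer: Final position: (x=0, y=0), facing East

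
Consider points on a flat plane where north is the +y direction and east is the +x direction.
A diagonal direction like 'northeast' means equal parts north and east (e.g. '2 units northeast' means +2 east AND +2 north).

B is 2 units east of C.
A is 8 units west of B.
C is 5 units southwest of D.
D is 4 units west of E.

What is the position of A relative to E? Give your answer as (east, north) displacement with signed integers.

Place E at the origin (east=0, north=0).
  D is 4 units west of E: delta (east=-4, north=+0); D at (east=-4, north=0).
  C is 5 units southwest of D: delta (east=-5, north=-5); C at (east=-9, north=-5).
  B is 2 units east of C: delta (east=+2, north=+0); B at (east=-7, north=-5).
  A is 8 units west of B: delta (east=-8, north=+0); A at (east=-15, north=-5).
Therefore A relative to E: (east=-15, north=-5).

Answer: A is at (east=-15, north=-5) relative to E.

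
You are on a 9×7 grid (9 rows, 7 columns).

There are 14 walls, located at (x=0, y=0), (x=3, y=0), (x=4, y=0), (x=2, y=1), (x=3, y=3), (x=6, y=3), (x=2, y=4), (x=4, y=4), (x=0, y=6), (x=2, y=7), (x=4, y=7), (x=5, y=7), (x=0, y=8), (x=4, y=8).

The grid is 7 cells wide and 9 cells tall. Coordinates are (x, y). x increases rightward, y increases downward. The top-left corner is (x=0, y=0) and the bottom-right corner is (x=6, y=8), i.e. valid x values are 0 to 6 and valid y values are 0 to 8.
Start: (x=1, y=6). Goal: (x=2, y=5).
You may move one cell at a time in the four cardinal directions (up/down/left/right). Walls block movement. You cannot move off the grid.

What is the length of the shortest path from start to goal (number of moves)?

BFS from (x=1, y=6) until reaching (x=2, y=5):
  Distance 0: (x=1, y=6)
  Distance 1: (x=1, y=5), (x=2, y=6), (x=1, y=7)
  Distance 2: (x=1, y=4), (x=0, y=5), (x=2, y=5), (x=3, y=6), (x=0, y=7), (x=1, y=8)  <- goal reached here
One shortest path (2 moves): (x=1, y=6) -> (x=2, y=6) -> (x=2, y=5)

Answer: Shortest path length: 2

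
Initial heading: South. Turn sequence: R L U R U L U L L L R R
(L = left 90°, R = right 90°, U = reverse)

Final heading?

Start: South
  R (right (90° clockwise)) -> West
  L (left (90° counter-clockwise)) -> South
  U (U-turn (180°)) -> North
  R (right (90° clockwise)) -> East
  U (U-turn (180°)) -> West
  L (left (90° counter-clockwise)) -> South
  U (U-turn (180°)) -> North
  L (left (90° counter-clockwise)) -> West
  L (left (90° counter-clockwise)) -> South
  L (left (90° counter-clockwise)) -> East
  R (right (90° clockwise)) -> South
  R (right (90° clockwise)) -> West
Final: West

Answer: Final heading: West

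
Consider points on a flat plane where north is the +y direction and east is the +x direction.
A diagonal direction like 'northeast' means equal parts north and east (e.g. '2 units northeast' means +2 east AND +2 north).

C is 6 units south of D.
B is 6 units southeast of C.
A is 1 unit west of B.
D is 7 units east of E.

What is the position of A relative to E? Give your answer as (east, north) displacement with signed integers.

Place E at the origin (east=0, north=0).
  D is 7 units east of E: delta (east=+7, north=+0); D at (east=7, north=0).
  C is 6 units south of D: delta (east=+0, north=-6); C at (east=7, north=-6).
  B is 6 units southeast of C: delta (east=+6, north=-6); B at (east=13, north=-12).
  A is 1 unit west of B: delta (east=-1, north=+0); A at (east=12, north=-12).
Therefore A relative to E: (east=12, north=-12).

Answer: A is at (east=12, north=-12) relative to E.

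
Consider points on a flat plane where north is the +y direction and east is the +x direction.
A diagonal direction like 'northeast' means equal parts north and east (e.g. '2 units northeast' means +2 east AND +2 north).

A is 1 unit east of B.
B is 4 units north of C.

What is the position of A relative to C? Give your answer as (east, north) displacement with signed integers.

Place C at the origin (east=0, north=0).
  B is 4 units north of C: delta (east=+0, north=+4); B at (east=0, north=4).
  A is 1 unit east of B: delta (east=+1, north=+0); A at (east=1, north=4).
Therefore A relative to C: (east=1, north=4).

Answer: A is at (east=1, north=4) relative to C.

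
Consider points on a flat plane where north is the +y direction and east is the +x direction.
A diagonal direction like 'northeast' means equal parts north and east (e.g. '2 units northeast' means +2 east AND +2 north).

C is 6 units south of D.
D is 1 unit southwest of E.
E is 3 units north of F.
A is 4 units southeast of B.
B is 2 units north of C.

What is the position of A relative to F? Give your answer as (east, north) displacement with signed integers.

Answer: A is at (east=3, north=-6) relative to F.

Derivation:
Place F at the origin (east=0, north=0).
  E is 3 units north of F: delta (east=+0, north=+3); E at (east=0, north=3).
  D is 1 unit southwest of E: delta (east=-1, north=-1); D at (east=-1, north=2).
  C is 6 units south of D: delta (east=+0, north=-6); C at (east=-1, north=-4).
  B is 2 units north of C: delta (east=+0, north=+2); B at (east=-1, north=-2).
  A is 4 units southeast of B: delta (east=+4, north=-4); A at (east=3, north=-6).
Therefore A relative to F: (east=3, north=-6).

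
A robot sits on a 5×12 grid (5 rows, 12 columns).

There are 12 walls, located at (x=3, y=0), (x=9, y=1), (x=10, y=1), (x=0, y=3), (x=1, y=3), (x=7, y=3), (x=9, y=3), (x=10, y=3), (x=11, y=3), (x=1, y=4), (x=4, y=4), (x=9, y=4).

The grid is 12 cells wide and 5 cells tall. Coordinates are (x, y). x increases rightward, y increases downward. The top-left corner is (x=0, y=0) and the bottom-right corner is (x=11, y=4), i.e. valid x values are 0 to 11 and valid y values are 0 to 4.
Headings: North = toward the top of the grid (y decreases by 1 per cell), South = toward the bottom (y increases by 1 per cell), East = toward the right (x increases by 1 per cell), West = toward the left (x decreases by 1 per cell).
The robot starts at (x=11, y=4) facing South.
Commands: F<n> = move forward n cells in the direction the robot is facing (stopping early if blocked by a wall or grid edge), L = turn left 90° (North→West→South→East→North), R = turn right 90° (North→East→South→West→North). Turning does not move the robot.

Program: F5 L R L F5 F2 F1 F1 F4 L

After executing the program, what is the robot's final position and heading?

Answer: Final position: (x=11, y=4), facing North

Derivation:
Start: (x=11, y=4), facing South
  F5: move forward 0/5 (blocked), now at (x=11, y=4)
  L: turn left, now facing East
  R: turn right, now facing South
  L: turn left, now facing East
  F5: move forward 0/5 (blocked), now at (x=11, y=4)
  F2: move forward 0/2 (blocked), now at (x=11, y=4)
  F1: move forward 0/1 (blocked), now at (x=11, y=4)
  F1: move forward 0/1 (blocked), now at (x=11, y=4)
  F4: move forward 0/4 (blocked), now at (x=11, y=4)
  L: turn left, now facing North
Final: (x=11, y=4), facing North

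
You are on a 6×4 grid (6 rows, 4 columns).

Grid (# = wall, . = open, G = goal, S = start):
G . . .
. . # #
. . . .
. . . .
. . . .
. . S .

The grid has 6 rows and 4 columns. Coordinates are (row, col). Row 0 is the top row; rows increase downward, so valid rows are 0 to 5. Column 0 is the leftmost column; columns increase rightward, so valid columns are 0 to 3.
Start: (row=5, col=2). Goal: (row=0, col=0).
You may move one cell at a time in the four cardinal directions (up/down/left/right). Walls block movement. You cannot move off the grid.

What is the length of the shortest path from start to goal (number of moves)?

Answer: Shortest path length: 7

Derivation:
BFS from (row=5, col=2) until reaching (row=0, col=0):
  Distance 0: (row=5, col=2)
  Distance 1: (row=4, col=2), (row=5, col=1), (row=5, col=3)
  Distance 2: (row=3, col=2), (row=4, col=1), (row=4, col=3), (row=5, col=0)
  Distance 3: (row=2, col=2), (row=3, col=1), (row=3, col=3), (row=4, col=0)
  Distance 4: (row=2, col=1), (row=2, col=3), (row=3, col=0)
  Distance 5: (row=1, col=1), (row=2, col=0)
  Distance 6: (row=0, col=1), (row=1, col=0)
  Distance 7: (row=0, col=0), (row=0, col=2)  <- goal reached here
One shortest path (7 moves): (row=5, col=2) -> (row=5, col=1) -> (row=5, col=0) -> (row=4, col=0) -> (row=3, col=0) -> (row=2, col=0) -> (row=1, col=0) -> (row=0, col=0)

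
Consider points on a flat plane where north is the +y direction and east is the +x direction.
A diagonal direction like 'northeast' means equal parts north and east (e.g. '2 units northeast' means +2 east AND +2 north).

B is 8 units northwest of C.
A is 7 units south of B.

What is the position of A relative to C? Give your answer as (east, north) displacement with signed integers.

Place C at the origin (east=0, north=0).
  B is 8 units northwest of C: delta (east=-8, north=+8); B at (east=-8, north=8).
  A is 7 units south of B: delta (east=+0, north=-7); A at (east=-8, north=1).
Therefore A relative to C: (east=-8, north=1).

Answer: A is at (east=-8, north=1) relative to C.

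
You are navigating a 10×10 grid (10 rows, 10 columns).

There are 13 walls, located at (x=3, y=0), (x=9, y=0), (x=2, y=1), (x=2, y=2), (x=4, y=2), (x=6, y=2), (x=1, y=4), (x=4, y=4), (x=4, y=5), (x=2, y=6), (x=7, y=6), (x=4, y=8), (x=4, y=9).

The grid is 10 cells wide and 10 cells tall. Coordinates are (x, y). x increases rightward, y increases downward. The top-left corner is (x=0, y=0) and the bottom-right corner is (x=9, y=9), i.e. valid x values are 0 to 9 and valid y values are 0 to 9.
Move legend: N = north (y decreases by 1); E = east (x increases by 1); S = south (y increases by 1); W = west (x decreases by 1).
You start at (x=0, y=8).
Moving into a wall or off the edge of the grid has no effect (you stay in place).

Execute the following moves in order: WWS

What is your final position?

Start: (x=0, y=8)
  W (west): blocked, stay at (x=0, y=8)
  W (west): blocked, stay at (x=0, y=8)
  S (south): (x=0, y=8) -> (x=0, y=9)
Final: (x=0, y=9)

Answer: Final position: (x=0, y=9)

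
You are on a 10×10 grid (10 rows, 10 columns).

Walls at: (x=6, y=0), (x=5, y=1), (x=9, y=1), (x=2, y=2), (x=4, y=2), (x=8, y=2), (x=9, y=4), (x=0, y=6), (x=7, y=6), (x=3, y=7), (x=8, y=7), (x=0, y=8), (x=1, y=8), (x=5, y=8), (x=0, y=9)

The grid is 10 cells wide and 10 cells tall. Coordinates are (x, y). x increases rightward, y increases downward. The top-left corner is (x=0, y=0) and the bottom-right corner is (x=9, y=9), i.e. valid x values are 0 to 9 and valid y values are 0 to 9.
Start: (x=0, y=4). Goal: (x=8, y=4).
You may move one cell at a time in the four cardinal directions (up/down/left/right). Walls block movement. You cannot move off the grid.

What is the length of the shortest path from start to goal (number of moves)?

BFS from (x=0, y=4) until reaching (x=8, y=4):
  Distance 0: (x=0, y=4)
  Distance 1: (x=0, y=3), (x=1, y=4), (x=0, y=5)
  Distance 2: (x=0, y=2), (x=1, y=3), (x=2, y=4), (x=1, y=5)
  Distance 3: (x=0, y=1), (x=1, y=2), (x=2, y=3), (x=3, y=4), (x=2, y=5), (x=1, y=6)
  Distance 4: (x=0, y=0), (x=1, y=1), (x=3, y=3), (x=4, y=4), (x=3, y=5), (x=2, y=6), (x=1, y=7)
  Distance 5: (x=1, y=0), (x=2, y=1), (x=3, y=2), (x=4, y=3), (x=5, y=4), (x=4, y=5), (x=3, y=6), (x=0, y=7), (x=2, y=7)
  Distance 6: (x=2, y=0), (x=3, y=1), (x=5, y=3), (x=6, y=4), (x=5, y=5), (x=4, y=6), (x=2, y=8)
  Distance 7: (x=3, y=0), (x=4, y=1), (x=5, y=2), (x=6, y=3), (x=7, y=4), (x=6, y=5), (x=5, y=6), (x=4, y=7), (x=3, y=8), (x=2, y=9)
  Distance 8: (x=4, y=0), (x=6, y=2), (x=7, y=3), (x=8, y=4), (x=7, y=5), (x=6, y=6), (x=5, y=7), (x=4, y=8), (x=1, y=9), (x=3, y=9)  <- goal reached here
One shortest path (8 moves): (x=0, y=4) -> (x=1, y=4) -> (x=2, y=4) -> (x=3, y=4) -> (x=4, y=4) -> (x=5, y=4) -> (x=6, y=4) -> (x=7, y=4) -> (x=8, y=4)

Answer: Shortest path length: 8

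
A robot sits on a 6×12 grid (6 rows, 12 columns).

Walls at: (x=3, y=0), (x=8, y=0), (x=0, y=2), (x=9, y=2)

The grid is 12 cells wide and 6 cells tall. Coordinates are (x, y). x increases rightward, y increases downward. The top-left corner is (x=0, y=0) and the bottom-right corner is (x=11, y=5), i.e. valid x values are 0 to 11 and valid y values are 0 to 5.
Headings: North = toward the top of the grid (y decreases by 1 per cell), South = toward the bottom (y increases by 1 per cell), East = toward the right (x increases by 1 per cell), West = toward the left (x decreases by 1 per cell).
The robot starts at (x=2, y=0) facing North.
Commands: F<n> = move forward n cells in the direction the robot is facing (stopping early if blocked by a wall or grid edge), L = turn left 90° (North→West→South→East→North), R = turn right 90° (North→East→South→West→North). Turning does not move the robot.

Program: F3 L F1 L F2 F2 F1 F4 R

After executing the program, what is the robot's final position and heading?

Answer: Final position: (x=1, y=5), facing West

Derivation:
Start: (x=2, y=0), facing North
  F3: move forward 0/3 (blocked), now at (x=2, y=0)
  L: turn left, now facing West
  F1: move forward 1, now at (x=1, y=0)
  L: turn left, now facing South
  F2: move forward 2, now at (x=1, y=2)
  F2: move forward 2, now at (x=1, y=4)
  F1: move forward 1, now at (x=1, y=5)
  F4: move forward 0/4 (blocked), now at (x=1, y=5)
  R: turn right, now facing West
Final: (x=1, y=5), facing West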